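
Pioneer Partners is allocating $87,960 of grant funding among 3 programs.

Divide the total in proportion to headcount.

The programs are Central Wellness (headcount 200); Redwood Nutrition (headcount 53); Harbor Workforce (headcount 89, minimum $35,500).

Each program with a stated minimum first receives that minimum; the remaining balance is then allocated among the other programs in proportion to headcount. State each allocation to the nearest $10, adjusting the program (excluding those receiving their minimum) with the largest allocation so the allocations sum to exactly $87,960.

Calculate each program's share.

Guaranteed amounts: Harbor Workforce $35,500. Balance $52,460.
Balance split over remaining headcount 253: Central Wellness 41,470.36 → $41,470; Redwood Nutrition 10,989.64 → $10,990.

Central Wellness: $41,470 · Redwood Nutrition: $10,990 · Harbor Workforce: $35,500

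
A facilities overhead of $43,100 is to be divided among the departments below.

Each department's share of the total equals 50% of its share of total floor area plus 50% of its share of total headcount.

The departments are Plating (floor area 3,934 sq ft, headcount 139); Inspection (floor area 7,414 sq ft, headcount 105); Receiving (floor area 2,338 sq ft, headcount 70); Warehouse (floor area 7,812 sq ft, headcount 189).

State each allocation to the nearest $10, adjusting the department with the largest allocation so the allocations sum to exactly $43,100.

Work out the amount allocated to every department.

Totals — floor area 21,498, headcount 503.
Blended shares (50% floor area + 50% headcount): Plating 0.2297; Inspection 0.2768; Receiving 0.1240; Warehouse 0.3696.
Proportional shares: Plating 9,898.68; Inspection 11,930.44; Receiving 5,342.66; Warehouse 15,928.21.
After rounding ($10): Plating $9,900; Inspection $11,930; Receiving $5,340; Warehouse $15,930. Sum = $43,100.
Sum already equals the total — no adjustment.

Plating: $9,900; Inspection: $11,930; Receiving: $5,340; Warehouse: $15,930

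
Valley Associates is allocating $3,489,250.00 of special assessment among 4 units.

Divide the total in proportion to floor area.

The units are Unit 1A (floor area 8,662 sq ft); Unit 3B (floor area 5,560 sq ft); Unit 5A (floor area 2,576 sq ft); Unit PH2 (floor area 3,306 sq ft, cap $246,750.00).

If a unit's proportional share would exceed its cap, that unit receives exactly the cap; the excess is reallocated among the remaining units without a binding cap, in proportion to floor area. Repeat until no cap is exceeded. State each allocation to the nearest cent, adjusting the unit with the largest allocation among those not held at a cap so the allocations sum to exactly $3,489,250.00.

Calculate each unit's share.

Floor area total: 20,104.
Pro-rata shares before constraints: Unit 1A 1,503,376.6166; Unit 3B 964,993.5336; Unit 5A 447,090.5292; Unit PH2 573,789.3205.
Capped: Unit PH2 ($246,750.00); balance $3,242,500.00 reallocated over remaining floor area 16,798.
Shares after redistribution: Unit 1A 1,672,016.6091 → $1,672,016.61; Unit 3B 1,073,240.8620 → $1,073,240.86; Unit 5A 497,242.5289 → $497,242.53.

Unit 1A: $1,672,016.61 | Unit 3B: $1,073,240.86 | Unit 5A: $497,242.53 | Unit PH2: $246,750.00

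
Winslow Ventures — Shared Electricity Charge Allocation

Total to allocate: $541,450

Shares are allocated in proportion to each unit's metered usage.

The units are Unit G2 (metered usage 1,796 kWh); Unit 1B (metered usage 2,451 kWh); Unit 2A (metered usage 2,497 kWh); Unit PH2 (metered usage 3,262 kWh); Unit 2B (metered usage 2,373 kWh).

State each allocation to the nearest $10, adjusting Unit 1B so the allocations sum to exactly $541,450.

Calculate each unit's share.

Unit G2: $78,560; Unit 1B: $107,200; Unit 2A: $109,220; Unit PH2: $142,680; Unit 2B: $103,790

Total metered usage = 12,379.
Raw shares: Unit G2 1,796/12,379 × $541,450 = 78,555.96; Unit 1B 2,451/12,379 × $541,450 = 107,205.26; Unit 2A 2,497/12,379 × $541,450 = 109,217.28; Unit PH2 3,262/12,379 × $541,450 = 142,677.91; Unit 2B 2,373/12,379 × $541,450 = 103,793.59.
Rounded to nearest $10: Unit G2 $78,560; Unit 1B $107,210; Unit 2A $109,220; Unit PH2 $142,680; Unit 2B $103,790. Sum = $541,460.
Difference $541,450 − $541,460 = −$10 applied to Unit 1B: Unit 1B becomes $107,200.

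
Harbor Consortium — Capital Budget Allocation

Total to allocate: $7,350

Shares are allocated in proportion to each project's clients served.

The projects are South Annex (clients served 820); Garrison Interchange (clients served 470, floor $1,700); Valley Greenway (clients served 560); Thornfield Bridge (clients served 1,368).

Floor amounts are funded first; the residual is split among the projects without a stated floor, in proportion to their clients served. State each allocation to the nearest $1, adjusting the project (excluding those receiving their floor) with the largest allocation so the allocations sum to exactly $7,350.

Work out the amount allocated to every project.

South Annex: $1,686 · Garrison Interchange: $1,700 · Valley Greenway: $1,151 · Thornfield Bridge: $2,813

Minimums first: Garrison Interchange $1,700. Balance $5,650.
Balance split over remaining clients served 2,748: South Annex 1,685.95 → $1,686; Valley Greenway 1,151.38 → $1,151; Thornfield Bridge 2,812.66 → $2,813.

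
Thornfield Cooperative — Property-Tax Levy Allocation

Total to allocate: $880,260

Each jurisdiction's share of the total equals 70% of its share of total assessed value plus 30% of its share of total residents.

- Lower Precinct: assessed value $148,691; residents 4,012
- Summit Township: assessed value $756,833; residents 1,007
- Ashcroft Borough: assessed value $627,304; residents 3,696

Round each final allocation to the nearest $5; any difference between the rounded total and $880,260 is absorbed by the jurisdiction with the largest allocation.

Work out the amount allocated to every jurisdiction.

Totals — assessed value 1,532,828, residents 8,715.
Composite weights (70% assessed value + 30% residents): Lower Precinct 0.2060; Summit Township 0.3803; Ashcroft Borough 0.4137.
Unrounded shares: Lower Precinct 181,342.16; Summit Township 334,753.19; Ashcroft Borough 364,164.65.
At nearest $5: Lower Precinct $181,340; Summit Township $334,755; Ashcroft Borough $364,165. Sum = $880,260.
Sum already equals the total — no adjustment.

Lower Precinct: $181,340; Summit Township: $334,755; Ashcroft Borough: $364,165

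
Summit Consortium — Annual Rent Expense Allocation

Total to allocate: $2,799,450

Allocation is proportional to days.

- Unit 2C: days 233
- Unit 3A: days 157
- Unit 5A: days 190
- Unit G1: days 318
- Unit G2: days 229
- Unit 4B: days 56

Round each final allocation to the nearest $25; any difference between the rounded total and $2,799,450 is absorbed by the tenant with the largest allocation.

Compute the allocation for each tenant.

Unit 2C: $551,375 | Unit 3A: $371,525 | Unit 5A: $449,625 | Unit G1: $752,500 | Unit G2: $541,900 | Unit 4B: $132,525

Combined days = 1,183.
Raw shares: Unit 2C 233/1,183 × $2,799,450 = 551,370.96; Unit 3A 157/1,183 × $2,799,450 = 371,524.64; Unit 5A 190/1,183 × $2,799,450 = 449,615.81; Unit G1 318/1,183 × $2,799,450 = 752,514.88; Unit G2 229/1,183 × $2,799,450 = 541,905.37; Unit 4B 56/1,183 × $2,799,450 = 132,518.34.
At nearest $25: Unit 2C $551,375; Unit 3A $371,525; Unit 5A $449,625; Unit G1 $752,525; Unit G2 $541,900; Unit 4B $132,525. Sum = $2,799,475.
Difference $2,799,450 − $2,799,475 = −$25 applied to largest allocation (Unit G1): Unit G1 becomes $752,500.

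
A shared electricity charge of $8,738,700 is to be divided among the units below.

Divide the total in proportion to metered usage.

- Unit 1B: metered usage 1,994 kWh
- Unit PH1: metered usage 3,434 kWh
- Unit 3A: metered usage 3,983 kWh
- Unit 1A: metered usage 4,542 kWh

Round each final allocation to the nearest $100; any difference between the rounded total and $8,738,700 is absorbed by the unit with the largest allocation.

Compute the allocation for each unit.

Unit 1B: $1,248,800 | Unit PH1: $2,150,700 | Unit 3A: $2,494,500 | Unit 1A: $2,844,700

Combined metered usage = 13,953.
Raw shares: Unit 1B 1,994/13,953 × $8,738,700 = 1,248,833.07; Unit PH1 3,434/13,953 × $8,738,700 = 2,150,698.47; Unit 3A 3,983/13,953 × $8,738,700 = 2,494,534.66; Unit 1A 4,542/13,953 × $8,738,700 = 2,844,633.80.
Rounded to nearest $100: Unit 1B $1,248,800; Unit PH1 $2,150,700; Unit 3A $2,494,500; Unit 1A $2,844,600. Sum = $8,738,600.
Difference $8,738,700 − $8,738,600 = +$100 applied to largest allocation (Unit 1A): Unit 1A becomes $2,844,700.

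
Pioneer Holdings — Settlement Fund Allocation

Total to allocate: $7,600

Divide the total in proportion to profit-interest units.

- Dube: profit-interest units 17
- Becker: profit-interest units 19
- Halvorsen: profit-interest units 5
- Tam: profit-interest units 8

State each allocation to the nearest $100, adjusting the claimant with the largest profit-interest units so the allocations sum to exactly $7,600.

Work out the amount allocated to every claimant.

Dube: $2,600; Becker: $3,000; Halvorsen: $800; Tam: $1,200

Sum of profit-interest units: 49.
Unrounded shares: Dube 17/49 × $7,600 = 2,636.73; Becker 19/49 × $7,600 = 2,946.94; Halvorsen 5/49 × $7,600 = 775.51; Tam 8/49 × $7,600 = 1,240.82.
At nearest $100: Dube $2,600; Becker $2,900; Halvorsen $800; Tam $1,200. Sum = $7,500.
Difference $7,600 − $7,500 = +$100 applied to largest profit-interest units (Becker): Becker becomes $3,000.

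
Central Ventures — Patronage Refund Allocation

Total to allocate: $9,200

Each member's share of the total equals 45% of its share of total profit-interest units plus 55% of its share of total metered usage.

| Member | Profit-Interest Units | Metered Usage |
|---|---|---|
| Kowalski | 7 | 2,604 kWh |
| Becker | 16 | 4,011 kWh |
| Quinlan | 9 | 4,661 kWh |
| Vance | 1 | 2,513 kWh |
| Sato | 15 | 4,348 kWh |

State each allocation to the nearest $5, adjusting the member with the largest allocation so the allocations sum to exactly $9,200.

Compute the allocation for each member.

Kowalski: $1,330 · Becker: $2,500 · Quinlan: $2,075 · Vance: $785 · Sato: $2,510

Totals — profit-interest units 48, metered usage 18,137.
Combined weights (45% profit-interest units + 55% metered usage): Kowalski 0.1446; Becker 0.2716; Quinlan 0.2257; Vance 0.0856; Sato 0.2725.
Unrounded shares: Kowalski 1,330.23; Becker 2,499.02; Quinlan 2,076.61; Vance 787.35; Sato 2,506.79.
At nearest $5: Kowalski $1,330; Becker $2,500; Quinlan $2,075; Vance $785; Sato $2,505. Sum = $9,195.
Difference $9,200 − $9,195 = +$5 applied to largest allocation (Sato): Sato becomes $2,510.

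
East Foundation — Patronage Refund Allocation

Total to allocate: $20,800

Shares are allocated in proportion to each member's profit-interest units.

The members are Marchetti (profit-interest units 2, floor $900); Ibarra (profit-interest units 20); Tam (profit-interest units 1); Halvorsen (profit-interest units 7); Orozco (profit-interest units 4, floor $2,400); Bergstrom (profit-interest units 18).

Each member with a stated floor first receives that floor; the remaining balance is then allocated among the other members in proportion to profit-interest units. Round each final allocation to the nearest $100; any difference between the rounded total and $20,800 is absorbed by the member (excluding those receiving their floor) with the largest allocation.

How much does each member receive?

Marchetti: $900 · Ibarra: $7,600 · Tam: $400 · Halvorsen: $2,700 · Orozco: $2,400 · Bergstrom: $6,800

Minimums first: Marchetti $900; Orozco $2,400. Balance $17,500.
Balance split over remaining profit-interest units 46: Ibarra 7,608.70 → $7,600; Tam 380.43 → $400; Halvorsen 2,663.04 → $2,700; Bergstrom 6,847.83 → $6,800.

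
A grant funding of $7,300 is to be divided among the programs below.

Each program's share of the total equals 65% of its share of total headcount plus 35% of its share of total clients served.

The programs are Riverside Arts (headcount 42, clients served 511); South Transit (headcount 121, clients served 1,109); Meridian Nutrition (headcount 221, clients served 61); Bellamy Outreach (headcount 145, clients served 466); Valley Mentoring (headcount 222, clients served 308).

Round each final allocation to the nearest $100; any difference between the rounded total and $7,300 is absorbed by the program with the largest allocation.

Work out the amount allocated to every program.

Riverside Arts: $800; South Transit: $1,900; Meridian Nutrition: $1,500; Bellamy Outreach: $1,400; Valley Mentoring: $1,700

Totals — headcount 751, clients served 2,455.
Composite weights (65% headcount + 35% clients served): Riverside Arts 0.1092; South Transit 0.2628; Meridian Nutrition 0.2000; Bellamy Outreach 0.1919; Valley Mentoring 0.2361.
Pro-rata amounts: Riverside Arts 797.18; South Transit 1,918.68; Meridian Nutrition 1,459.82; Bellamy Outreach 1,401.13; Valley Mentoring 1,723.20.
Rounded to nearest $100: Riverside Arts $800; South Transit $1,900; Meridian Nutrition $1,500; Bellamy Outreach $1,400; Valley Mentoring $1,700. Sum = $7,300.
No rounding difference to absorb.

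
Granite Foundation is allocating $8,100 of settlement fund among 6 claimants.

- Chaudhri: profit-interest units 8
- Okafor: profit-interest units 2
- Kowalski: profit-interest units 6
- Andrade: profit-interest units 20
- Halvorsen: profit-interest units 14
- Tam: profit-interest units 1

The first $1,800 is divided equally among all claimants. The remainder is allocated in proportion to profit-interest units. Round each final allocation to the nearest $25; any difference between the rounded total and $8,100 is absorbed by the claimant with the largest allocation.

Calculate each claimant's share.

First tranche $1,800 split equally: $300 each.
Remainder $6,300 by profit-interest units (total 51): Chaudhri 988.24 → $1,000; Okafor 247.06 → $250; Kowalski 741.18 → $750; Andrade 2,470.59 → $2,475; Halvorsen 1,729.41 → $1,725; Tam 123.53 → $125.
Rounding difference −$25 on remainder applied to Andrade.
Totals: Chaudhri $300 + $1,000 = $1,300; Okafor $300 + $250 = $550; Kowalski $300 + $750 = $1,050; Andrade $300 + $2,450 = $2,750; Halvorsen $300 + $1,725 = $2,025; Tam $300 + $125 = $425.

Chaudhri: $1,300 | Okafor: $550 | Kowalski: $1,050 | Andrade: $2,750 | Halvorsen: $2,025 | Tam: $425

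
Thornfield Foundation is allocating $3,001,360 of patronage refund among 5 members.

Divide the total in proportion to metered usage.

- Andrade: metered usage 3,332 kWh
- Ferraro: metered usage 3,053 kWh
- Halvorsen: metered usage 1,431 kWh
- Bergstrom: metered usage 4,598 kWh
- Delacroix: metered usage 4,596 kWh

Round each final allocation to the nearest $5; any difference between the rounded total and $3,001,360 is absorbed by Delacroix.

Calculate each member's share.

Combined metered usage = 17,010.
Pro-rata amounts: Andrade 3,332/17,010 × $3,001,360 = 587,920.72; Ferraro 3,053/17,010 × $3,001,360 = 538,692.07; Halvorsen 1,431/17,010 × $3,001,360 = 252,495.37; Bergstrom 4,598/17,010 × $3,001,360 = 811,302.37; Delacroix 4,596/17,010 × $3,001,360 = 810,949.47.
At nearest $5: Andrade $587,920; Ferraro $538,690; Halvorsen $252,495; Bergstrom $811,300; Delacroix $810,950. Sum = $3,001,355.
Difference $3,001,360 − $3,001,355 = +$5 applied to Delacroix: Delacroix becomes $810,955.

Andrade: $587,920 · Ferraro: $538,690 · Halvorsen: $252,495 · Bergstrom: $811,300 · Delacroix: $810,955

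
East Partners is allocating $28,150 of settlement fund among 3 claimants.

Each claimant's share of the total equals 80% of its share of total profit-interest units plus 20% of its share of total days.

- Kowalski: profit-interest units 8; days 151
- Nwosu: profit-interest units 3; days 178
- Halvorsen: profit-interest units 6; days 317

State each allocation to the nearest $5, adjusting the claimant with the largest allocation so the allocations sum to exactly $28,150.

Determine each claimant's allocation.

Profit-interest units total 17; days total 646.
Composite weights (80% profit-interest units + 20% days): Kowalski 0.4232; Nwosu 0.1963; Halvorsen 0.3805.
Raw shares: Kowalski 11,913.64; Nwosu 5,525.42; Halvorsen 10,710.94.
Rounded to nearest $5: Kowalski $11,915; Nwosu $5,525; Halvorsen $10,710. Sum = $28,150.
Rounded total matches; no reconciliation needed.

Kowalski: $11,915 | Nwosu: $5,525 | Halvorsen: $10,710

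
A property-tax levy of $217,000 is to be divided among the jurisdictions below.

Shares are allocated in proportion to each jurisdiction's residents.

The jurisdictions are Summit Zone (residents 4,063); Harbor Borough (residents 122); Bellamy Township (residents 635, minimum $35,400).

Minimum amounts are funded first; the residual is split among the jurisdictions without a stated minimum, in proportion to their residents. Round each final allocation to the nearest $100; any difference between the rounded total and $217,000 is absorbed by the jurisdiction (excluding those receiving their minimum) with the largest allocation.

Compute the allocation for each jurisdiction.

Minimums first: Bellamy Township $35,400. Remaining pool $181,600.
Remaining pool split over remaining residents 4,185: Summit Zone 176,306.05 → $176,300; Harbor Borough 5,293.95 → $5,300.

Summit Zone: $176,300; Harbor Borough: $5,300; Bellamy Township: $35,400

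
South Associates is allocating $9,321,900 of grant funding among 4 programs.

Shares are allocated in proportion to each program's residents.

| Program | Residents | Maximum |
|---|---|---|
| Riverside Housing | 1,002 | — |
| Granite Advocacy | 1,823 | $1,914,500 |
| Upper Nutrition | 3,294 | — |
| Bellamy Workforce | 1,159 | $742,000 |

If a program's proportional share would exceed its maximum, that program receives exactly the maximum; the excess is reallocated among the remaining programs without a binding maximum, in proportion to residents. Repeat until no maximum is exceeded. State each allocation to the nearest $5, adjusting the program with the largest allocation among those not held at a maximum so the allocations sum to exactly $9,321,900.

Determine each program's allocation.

Total residents = 7,278.
Proportional shares (ignoring caps): Riverside Housing 1,283,394.31; Granite Advocacy 2,334,957.91; Upper Nutrition 4,219,062.74; Bellamy Workforce 1,484,485.04.
Cap binds for Granite Advocacy ($1,914,500), Bellamy Workforce ($742,000); remaining pool $6,665,400 reallocated over remaining residents 4,296.
Remaining shares: Riverside Housing 1,554,639.39 → $1,554,640; Upper Nutrition 5,110,760.61 → $5,110,760.

Riverside Housing: $1,554,640 | Granite Advocacy: $1,914,500 | Upper Nutrition: $5,110,760 | Bellamy Workforce: $742,000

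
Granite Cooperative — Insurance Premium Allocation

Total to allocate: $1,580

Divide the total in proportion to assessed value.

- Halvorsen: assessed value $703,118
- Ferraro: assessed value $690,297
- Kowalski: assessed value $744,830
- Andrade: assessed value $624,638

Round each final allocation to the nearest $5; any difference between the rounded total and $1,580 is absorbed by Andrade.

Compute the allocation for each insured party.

Total assessed value = 2,762,883.
Raw shares: Halvorsen 703,118/2,762,883 × $1,580 = 402.09; Ferraro 690,297/2,762,883 × $1,580 = 394.76; Kowalski 744,830/2,762,883 × $1,580 = 425.94; Andrade 624,638/2,762,883 × $1,580 = 357.21.
At nearest $5: Halvorsen $400; Ferraro $395; Kowalski $425; Andrade $355. Sum = $1,575.
Difference $1,580 − $1,575 = +$5 applied to Andrade: Andrade becomes $360.

Halvorsen: $400 | Ferraro: $395 | Kowalski: $425 | Andrade: $360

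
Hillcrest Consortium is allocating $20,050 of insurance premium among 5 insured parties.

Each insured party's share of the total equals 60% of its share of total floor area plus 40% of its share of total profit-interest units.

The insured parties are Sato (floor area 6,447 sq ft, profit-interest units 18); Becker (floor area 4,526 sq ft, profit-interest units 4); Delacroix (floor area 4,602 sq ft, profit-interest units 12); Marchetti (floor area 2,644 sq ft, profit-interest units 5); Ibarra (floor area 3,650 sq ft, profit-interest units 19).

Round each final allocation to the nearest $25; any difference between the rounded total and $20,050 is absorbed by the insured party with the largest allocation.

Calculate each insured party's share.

Floor area total 21,869; profit-interest units total 58.
Composite weights (60% floor area + 40% profit-interest units): Sato 0.3010; Becker 0.1518; Delacroix 0.2090; Marchetti 0.1070; Ibarra 0.2312.
Pro-rata amounts: Sato 6,035.42; Becker 3,042.83; Delacroix 4,190.84; Marchetti 2,145.83; Ibarra 4,635.08.
After rounding ($25): Sato $6,025; Becker $3,050; Delacroix $4,200; Marchetti $2,150; Ibarra $4,625. Sum = $20,050.
Sum already equals the total — no adjustment.

Sato: $6,025; Becker: $3,050; Delacroix: $4,200; Marchetti: $2,150; Ibarra: $4,625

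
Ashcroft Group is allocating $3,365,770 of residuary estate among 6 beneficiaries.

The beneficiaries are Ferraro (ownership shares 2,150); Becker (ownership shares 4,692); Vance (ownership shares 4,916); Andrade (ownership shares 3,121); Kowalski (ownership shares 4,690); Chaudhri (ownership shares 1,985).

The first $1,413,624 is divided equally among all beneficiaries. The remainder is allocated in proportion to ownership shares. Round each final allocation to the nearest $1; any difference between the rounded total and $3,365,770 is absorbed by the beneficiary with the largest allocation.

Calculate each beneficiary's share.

Ferraro: $430,330; Becker: $660,558; Vance: $680,847; Andrade: $518,273; Kowalski: $660,377; Chaudhri: $415,385

First tranche $1,413,624 split equally: $235,604 each.
Remainder $1,952,146 by ownership shares (total 21,554): Ferraro 194,725.52 → $194,726; Becker 424,954.49 → $424,954; Vance 445,242.17 → $445,242; Andrade 282,669.00 → $282,669; Kowalski 424,773.35 → $424,773; Chaudhri 179,781.47 → $179,781.
Rounding difference +$1 on remainder applied to Vance.
Totals: Ferraro $235,604 + $194,726 = $430,330; Becker $235,604 + $424,954 = $660,558; Vance $235,604 + $445,243 = $680,847; Andrade $235,604 + $282,669 = $518,273; Kowalski $235,604 + $424,773 = $660,377; Chaudhri $235,604 + $179,781 = $415,385.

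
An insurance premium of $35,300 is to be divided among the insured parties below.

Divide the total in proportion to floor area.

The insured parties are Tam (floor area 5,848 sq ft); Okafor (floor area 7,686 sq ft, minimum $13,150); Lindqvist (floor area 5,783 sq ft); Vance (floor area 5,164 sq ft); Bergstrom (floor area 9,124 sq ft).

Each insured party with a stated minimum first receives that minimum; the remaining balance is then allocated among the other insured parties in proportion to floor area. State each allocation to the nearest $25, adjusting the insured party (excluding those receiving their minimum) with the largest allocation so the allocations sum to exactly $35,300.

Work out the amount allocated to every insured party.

Minimums first: Okafor $13,150. Remaining pool $22,150.
Remaining pool split over remaining floor area 25,919: Tam 4,997.62 → $5,000; Lindqvist 4,942.07 → $4,950; Vance 4,413.08 → $4,425; Bergstrom 7,797.24 → $7,800.
Rounding difference −$25 applied to Bergstrom → $7,775.

Tam: $5,000 | Okafor: $13,150 | Lindqvist: $4,950 | Vance: $4,425 | Bergstrom: $7,775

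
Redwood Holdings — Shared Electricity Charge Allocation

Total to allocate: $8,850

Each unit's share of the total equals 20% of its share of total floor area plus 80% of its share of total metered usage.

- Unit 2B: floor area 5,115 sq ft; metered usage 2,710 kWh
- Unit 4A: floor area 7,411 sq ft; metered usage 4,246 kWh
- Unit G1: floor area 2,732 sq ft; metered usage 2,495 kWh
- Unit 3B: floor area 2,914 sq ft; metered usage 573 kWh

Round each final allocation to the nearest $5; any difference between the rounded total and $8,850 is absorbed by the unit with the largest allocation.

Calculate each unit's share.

Unit 2B: $2,410; Unit 4A: $3,720; Unit G1: $2,030; Unit 3B: $690

Floor area total 18,172; metered usage total 10,024.
Combined weights (20% floor area + 80% metered usage): Unit 2B 0.2726; Unit 4A 0.4204; Unit G1 0.2292; Unit 3B 0.0778.
Raw shares: Unit 2B 2,412.30; Unit 4A 3,720.82; Unit G1 2,028.33; Unit 3B 688.54.
After rounding ($5): Unit 2B $2,410; Unit 4A $3,720; Unit G1 $2,030; Unit 3B $690. Sum = $8,850.
No rounding difference to absorb.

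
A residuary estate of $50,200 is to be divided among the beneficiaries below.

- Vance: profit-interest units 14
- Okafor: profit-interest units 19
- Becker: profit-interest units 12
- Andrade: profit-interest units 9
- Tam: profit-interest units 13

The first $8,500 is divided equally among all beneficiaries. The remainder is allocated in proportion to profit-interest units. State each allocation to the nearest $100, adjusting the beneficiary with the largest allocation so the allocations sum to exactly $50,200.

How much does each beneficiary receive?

Vance: $10,400; Okafor: $13,500; Becker: $9,200; Andrade: $7,300; Tam: $9,800

$8,500 shared equally gives $1,700 per beneficiary.
Remainder $41,700 by profit-interest units (total 67): Vance 8,713.43 → $8,700; Okafor 11,825.37 → $11,800; Becker 7,468.66 → $7,500; Andrade 5,601.49 → $5,600; Tam 8,091.04 → $8,100.
Totals: Vance $1,700 + $8,700 = $10,400; Okafor $1,700 + $11,800 = $13,500; Becker $1,700 + $7,500 = $9,200; Andrade $1,700 + $5,600 = $7,300; Tam $1,700 + $8,100 = $9,800.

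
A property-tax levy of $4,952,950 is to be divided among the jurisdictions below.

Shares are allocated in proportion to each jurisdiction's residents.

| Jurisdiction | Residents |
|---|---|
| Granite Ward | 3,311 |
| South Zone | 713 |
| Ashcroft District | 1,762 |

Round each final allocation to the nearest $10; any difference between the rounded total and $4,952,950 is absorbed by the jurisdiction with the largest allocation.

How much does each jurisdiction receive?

Combined residents = 5,786.
Raw shares: Granite Ward 3,311/5,786 × $4,952,950 = 2,834,292.68; South Zone 713/5,786 × $4,952,950 = 610,344.51; Ashcroft District 1,762/5,786 × $4,952,950 = 1,508,312.81.
Rounded to nearest $10: Granite Ward $2,834,290; South Zone $610,340; Ashcroft District $1,508,310. Sum = $4,952,940.
Difference $4,952,950 − $4,952,940 = +$10 applied to largest allocation (Granite Ward): Granite Ward becomes $2,834,300.

Granite Ward: $2,834,300 | South Zone: $610,340 | Ashcroft District: $1,508,310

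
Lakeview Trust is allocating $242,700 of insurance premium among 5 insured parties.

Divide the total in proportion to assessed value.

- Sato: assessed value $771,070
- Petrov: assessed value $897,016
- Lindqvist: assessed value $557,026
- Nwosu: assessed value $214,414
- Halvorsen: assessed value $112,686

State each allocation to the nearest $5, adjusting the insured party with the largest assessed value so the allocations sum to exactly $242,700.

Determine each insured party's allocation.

Sato: $73,325 | Petrov: $85,300 | Lindqvist: $52,970 | Nwosu: $20,390 | Halvorsen: $10,715

Sum of assessed value: 771,070 + 897,016 + 557,026 + 214,414 + 112,686 = 2,552,212.
Unrounded shares: Sato 73,324.12; Petrov 85,300.82; Lindqvist 52,969.82; Nwosu 20,389.48; Halvorsen 10,715.76.
Rounded to nearest $5: Sato $73,325; Petrov $85,300; Lindqvist $52,970; Nwosu $20,390; Halvorsen $10,715. Sum = $242,700.
Sum already equals the total — no adjustment.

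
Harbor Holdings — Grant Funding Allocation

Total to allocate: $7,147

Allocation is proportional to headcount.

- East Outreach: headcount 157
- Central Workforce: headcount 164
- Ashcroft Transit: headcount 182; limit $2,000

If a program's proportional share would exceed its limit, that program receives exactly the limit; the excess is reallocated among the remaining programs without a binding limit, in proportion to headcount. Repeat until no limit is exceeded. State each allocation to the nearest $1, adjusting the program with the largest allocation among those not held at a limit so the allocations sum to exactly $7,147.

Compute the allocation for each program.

Headcount total: 503.
Unconstrained shares: East Outreach 2,230.77; Central Workforce 2,330.23; Ashcroft Transit 2,585.99.
Held at cap: Ashcroft Transit ($2,000); remaining pool $5,147 reallocated over remaining headcount 321.
Redistributed shares: East Outreach 2,517.38 → $2,517; Central Workforce 2,629.62 → $2,630.

East Outreach: $2,517 | Central Workforce: $2,630 | Ashcroft Transit: $2,000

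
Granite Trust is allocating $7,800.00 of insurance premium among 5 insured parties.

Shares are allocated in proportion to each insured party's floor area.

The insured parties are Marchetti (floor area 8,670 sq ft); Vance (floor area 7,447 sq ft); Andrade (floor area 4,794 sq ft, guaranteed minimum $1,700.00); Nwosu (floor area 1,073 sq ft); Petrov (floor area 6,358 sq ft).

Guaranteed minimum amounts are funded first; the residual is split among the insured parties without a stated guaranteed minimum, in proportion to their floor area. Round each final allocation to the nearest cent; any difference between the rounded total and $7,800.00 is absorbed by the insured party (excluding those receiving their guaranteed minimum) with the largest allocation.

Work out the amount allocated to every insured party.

Marchetti: $2,245.92 · Vance: $1,929.11 · Andrade: $1,700.00 · Nwosu: $277.96 · Petrov: $1,647.01

Minimums first: Andrade $1,700.00. Remaining pool $6,100.00.
Remaining pool split over remaining floor area 23,548: Marchetti 2,245.9232 → $2,245.92; Vance 1,929.1108 → $1,929.11; Nwosu 277.9557 → $277.96; Petrov 1,647.0104 → $1,647.01.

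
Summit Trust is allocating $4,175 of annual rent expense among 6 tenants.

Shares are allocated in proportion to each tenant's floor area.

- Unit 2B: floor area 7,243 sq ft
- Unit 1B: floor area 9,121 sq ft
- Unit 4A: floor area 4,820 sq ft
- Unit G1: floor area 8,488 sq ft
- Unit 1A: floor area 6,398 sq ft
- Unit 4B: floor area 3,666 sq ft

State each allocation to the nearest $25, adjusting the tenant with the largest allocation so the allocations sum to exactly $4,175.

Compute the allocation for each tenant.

Unit 2B: $750; Unit 1B: $975; Unit 4A: $500; Unit G1: $900; Unit 1A: $675; Unit 4B: $375

Total floor area = 39,736.
Raw shares: Unit 2B 7,243/39,736 × $4,175 = 761.01; Unit 1B 9,121/39,736 × $4,175 = 958.33; Unit 4A 4,820/39,736 × $4,175 = 506.43; Unit G1 8,488/39,736 × $4,175 = 891.82; Unit 1A 6,398/39,736 × $4,175 = 672.23; Unit 4B 3,666/39,736 × $4,175 = 385.18.
At nearest $25: Unit 2B $750; Unit 1B $950; Unit 4A $500; Unit G1 $900; Unit 1A $675; Unit 4B $375. Sum = $4,150.
Difference $4,175 − $4,150 = +$25 applied to largest allocation (Unit 1B): Unit 1B becomes $975.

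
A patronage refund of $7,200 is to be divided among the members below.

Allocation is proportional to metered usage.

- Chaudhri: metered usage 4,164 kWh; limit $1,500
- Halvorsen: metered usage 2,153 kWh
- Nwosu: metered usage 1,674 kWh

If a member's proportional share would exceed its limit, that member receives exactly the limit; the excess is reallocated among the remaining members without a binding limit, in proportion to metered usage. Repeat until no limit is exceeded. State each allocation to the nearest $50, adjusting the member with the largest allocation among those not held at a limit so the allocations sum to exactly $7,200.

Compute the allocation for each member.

Metered usage total: 7,991.
Pro-rata shares before constraints: Chaudhri 3,751.82; Halvorsen 1,939.88; Nwosu 1,508.30.
Cap binds for Chaudhri ($1,500); residual $5,700 reallocated over remaining metered usage 3,827.
Remaining shares: Halvorsen 3,206.72 → $3,200; Nwosu 2,493.28 → $2,500.

Chaudhri: $1,500; Halvorsen: $3,200; Nwosu: $2,500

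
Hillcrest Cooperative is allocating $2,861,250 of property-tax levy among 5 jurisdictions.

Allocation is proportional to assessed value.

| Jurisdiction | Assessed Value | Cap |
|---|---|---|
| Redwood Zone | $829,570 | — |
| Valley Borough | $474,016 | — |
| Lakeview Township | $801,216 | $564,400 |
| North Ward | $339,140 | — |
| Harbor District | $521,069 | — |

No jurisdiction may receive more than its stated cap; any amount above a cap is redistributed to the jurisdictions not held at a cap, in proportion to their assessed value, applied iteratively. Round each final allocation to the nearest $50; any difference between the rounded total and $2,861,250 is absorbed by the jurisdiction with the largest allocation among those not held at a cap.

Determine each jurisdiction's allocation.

Redwood Zone: $880,600 | Valley Borough: $503,150 | Lakeview Township: $564,400 | North Ward: $360,000 | Harbor District: $553,100

Total assessed value = 2,965,011.
Unconstrained shares: Redwood Zone 800,539.07; Valley Borough 457,427.74; Lakeview Township 773,177.33; North Ward 327,271.75; Harbor District 502,834.11.
Cap binds for Lakeview Township ($564,400); residual $2,296,850 reallocated over remaining assessed value 2,163,795.
Shares after redistribution: Redwood Zone 880,581.50 → $880,600; Valley Borough 503,163.95 → $503,150; North Ward 359,994.23 → $360,000; Harbor District 553,110.31 → $553,100.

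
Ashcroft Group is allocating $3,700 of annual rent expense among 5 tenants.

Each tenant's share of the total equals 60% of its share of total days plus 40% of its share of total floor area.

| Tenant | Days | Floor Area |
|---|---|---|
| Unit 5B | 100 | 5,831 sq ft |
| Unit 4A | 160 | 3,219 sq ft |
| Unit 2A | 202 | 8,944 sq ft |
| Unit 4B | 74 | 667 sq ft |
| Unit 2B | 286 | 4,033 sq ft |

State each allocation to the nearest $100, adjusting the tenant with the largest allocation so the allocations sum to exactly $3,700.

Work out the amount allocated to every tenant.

Totals — days 822, floor area 22,694.
Composite weights (60% days + 40% floor area): Unit 5B 0.1758; Unit 4A 0.1735; Unit 2A 0.3051; Unit 4B 0.0658; Unit 2B 0.2798.
Unrounded shares: Unit 5B 650.34; Unit 4A 642.05; Unit 2A 1,128.83; Unit 4B 243.35; Unit 2B 1,035.42.
Rounded to nearest $100: Unit 5B $700; Unit 4A $600; Unit 2A $1,100; Unit 4B $200; Unit 2B $1,000. Sum = $3,600.
Difference $3,700 − $3,600 = +$100 applied to largest allocation (Unit 2A): Unit 2A becomes $1,200.

Unit 5B: $700 | Unit 4A: $600 | Unit 2A: $1,200 | Unit 4B: $200 | Unit 2B: $1,000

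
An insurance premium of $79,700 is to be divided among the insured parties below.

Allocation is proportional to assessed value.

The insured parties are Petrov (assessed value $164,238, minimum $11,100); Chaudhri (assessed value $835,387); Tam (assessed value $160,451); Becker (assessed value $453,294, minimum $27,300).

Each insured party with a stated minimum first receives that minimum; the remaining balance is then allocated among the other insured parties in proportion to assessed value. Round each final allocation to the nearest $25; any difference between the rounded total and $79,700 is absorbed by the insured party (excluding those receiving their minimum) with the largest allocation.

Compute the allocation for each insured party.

Petrov: $11,100 | Chaudhri: $34,650 | Tam: $6,650 | Becker: $27,300

Guaranteed amounts: Petrov $11,100; Becker $27,300. Balance $41,300.
Balance split over remaining assessed value 995,838: Chaudhri 34,645.68 → $34,650; Tam 6,654.32 → $6,650.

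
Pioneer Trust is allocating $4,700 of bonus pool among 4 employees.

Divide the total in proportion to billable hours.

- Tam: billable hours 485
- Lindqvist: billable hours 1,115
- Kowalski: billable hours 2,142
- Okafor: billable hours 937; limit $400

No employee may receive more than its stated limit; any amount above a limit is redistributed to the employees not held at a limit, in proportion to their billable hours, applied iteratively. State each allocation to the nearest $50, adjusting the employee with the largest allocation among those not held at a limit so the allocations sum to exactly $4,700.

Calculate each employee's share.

Billable hours total: 4,679.
Proportional shares (ignoring caps): Tam 487.18; Lindqvist 1,120.00; Kowalski 2,151.61; Okafor 941.21.
Capped: Okafor ($400); balance $4,300 reallocated over remaining billable hours 3,742.
Remaining shares: Tam 557.32 → $550; Lindqvist 1,281.27 → $1,300; Kowalski 2,461.41 → $2,450.

Tam: $550 | Lindqvist: $1,300 | Kowalski: $2,450 | Okafor: $400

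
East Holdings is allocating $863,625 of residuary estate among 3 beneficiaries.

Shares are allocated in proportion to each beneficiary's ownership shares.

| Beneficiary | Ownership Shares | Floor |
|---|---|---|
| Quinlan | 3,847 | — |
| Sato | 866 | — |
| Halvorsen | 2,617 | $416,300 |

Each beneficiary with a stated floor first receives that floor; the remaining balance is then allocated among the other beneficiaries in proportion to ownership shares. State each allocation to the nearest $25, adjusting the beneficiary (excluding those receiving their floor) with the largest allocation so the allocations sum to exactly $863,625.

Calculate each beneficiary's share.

Guaranteed amounts: Halvorsen $416,300. Residual $447,325.
Residual split over remaining ownership shares 4,713: Quinlan 365,130.34 → $365,125; Sato 82,194.66 → $82,200.

Quinlan: $365,125 · Sato: $82,200 · Halvorsen: $416,300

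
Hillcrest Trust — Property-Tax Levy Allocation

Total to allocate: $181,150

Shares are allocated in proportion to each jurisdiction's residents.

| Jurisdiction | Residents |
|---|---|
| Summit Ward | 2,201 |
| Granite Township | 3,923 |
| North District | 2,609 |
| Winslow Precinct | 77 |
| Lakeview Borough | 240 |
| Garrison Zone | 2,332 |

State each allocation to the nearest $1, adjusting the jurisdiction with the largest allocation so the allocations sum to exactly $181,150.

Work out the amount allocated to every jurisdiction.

Summit Ward: $35,030 · Granite Township: $62,437 · North District: $41,523 · Winslow Precinct: $1,225 · Lakeview Borough: $3,820 · Garrison Zone: $37,115

Total residents = 11,382.
Pro-rata amounts: Summit Ward 2,201/11,382 × $181,150 = 35,029.97; Granite Township 3,923/11,382 × $181,150 = 62,436.43; North District 2,609/11,382 × $181,150 = 41,523.49; Winslow Precinct 77/11,382 × $181,150 = 1,225.49; Lakeview Borough 240/11,382 × $181,150 = 3,819.72; Garrison Zone 2,332/11,382 × $181,150 = 37,114.90.
Rounded to nearest $1: Summit Ward $35,030; Granite Township $62,436; North District $41,523; Winslow Precinct $1,225; Lakeview Borough $3,820; Garrison Zone $37,115. Sum = $181,149.
Difference $181,150 − $181,149 = +$1 applied to largest allocation (Granite Township): Granite Township becomes $62,437.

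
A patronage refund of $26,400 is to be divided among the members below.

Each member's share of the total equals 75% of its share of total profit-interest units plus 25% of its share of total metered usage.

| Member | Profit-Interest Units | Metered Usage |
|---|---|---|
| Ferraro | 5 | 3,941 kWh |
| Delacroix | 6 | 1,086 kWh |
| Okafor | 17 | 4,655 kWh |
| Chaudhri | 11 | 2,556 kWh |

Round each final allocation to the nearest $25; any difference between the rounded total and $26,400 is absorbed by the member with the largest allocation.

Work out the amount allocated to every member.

Ferraro: $4,675 · Delacroix: $3,625 · Okafor: $11,125 · Chaudhri: $6,975

Profit-interest units total 39; metered usage total 12,238.
Combined weights (75% profit-interest units + 25% metered usage): Ferraro 0.1767; Delacroix 0.1376; Okafor 0.4220; Chaudhri 0.2638.
Proportional shares: Ferraro 4,663.86; Delacroix 3,631.84; Okafor 11,141.23; Chaudhri 6,963.08.
At nearest $25: Ferraro $4,675; Delacroix $3,625; Okafor $11,150; Chaudhri $6,975. Sum = $26,425.
Difference $26,400 − $26,425 = −$25 applied to largest allocation (Okafor): Okafor becomes $11,125.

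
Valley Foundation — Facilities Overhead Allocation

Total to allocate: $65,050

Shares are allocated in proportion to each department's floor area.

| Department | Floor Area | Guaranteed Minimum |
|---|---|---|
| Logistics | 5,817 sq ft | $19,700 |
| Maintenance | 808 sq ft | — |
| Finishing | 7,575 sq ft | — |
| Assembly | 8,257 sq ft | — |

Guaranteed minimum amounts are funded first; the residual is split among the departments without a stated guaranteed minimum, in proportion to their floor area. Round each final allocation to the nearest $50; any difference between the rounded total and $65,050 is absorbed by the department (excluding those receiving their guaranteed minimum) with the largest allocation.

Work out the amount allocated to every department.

Minimums first: Logistics $19,700. Residual $45,350.
Residual split over remaining floor area 16,640: Maintenance 2,202.09 → $2,200; Finishing 20,644.61 → $20,650; Assembly 22,503.30 → $22,500.

Logistics: $19,700; Maintenance: $2,200; Finishing: $20,650; Assembly: $22,500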